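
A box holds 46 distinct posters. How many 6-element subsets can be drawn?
C(46,6) = 46!/(6!×40!) = 9366819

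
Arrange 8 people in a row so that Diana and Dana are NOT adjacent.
Total - adjacent = 8! - (8-1)!×2 = 40320 - 10080 = 30240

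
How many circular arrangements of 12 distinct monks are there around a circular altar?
Circular: fix one position, arrange the rest. (12-1)! = 39916800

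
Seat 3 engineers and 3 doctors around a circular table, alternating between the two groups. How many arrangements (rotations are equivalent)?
Fix one of the engineers: (3-1)! ways for the remaining engineers, × 3! ways for the doctors = 2 × 6 = 12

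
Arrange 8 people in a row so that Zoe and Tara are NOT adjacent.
Total - adjacent = 8! - (8-1)!×2 = 40320 - 10080 = 30240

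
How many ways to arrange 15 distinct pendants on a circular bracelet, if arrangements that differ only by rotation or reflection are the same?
(15-1)!/2 = 87178291200/2 = 43589145600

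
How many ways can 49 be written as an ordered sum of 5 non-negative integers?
C(49+5-1, 5-1) = C(53, 4) = 292825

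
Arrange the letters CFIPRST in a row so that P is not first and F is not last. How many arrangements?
By inclusion-exclusion: 7! - 2×(7-1)! + (7-2)! = 5040 - 1440 + 120 = 3720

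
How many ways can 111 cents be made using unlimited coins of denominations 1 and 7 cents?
Coefficient of x^111 in 1/(1-x^1) · 1/(1-x^7). Use j coins of 7 for j = 0..⌊111/7⌋ = 15, the rest in 1s: 15 + 1 = 16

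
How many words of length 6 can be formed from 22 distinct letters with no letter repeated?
P(22,6) = 22!/(22-6)! = 53721360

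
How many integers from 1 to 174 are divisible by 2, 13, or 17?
⌊174/2⌋+⌊174/13⌋+⌊174/17⌋ - ⌊174/26⌋-⌊174/34⌋-⌊174/221⌋ + ⌊174/442⌋ = 87+13+10 - 6-5-0 + 0 = 99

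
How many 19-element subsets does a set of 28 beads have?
C(28,19) = 28!/(19!×9!) = 6906900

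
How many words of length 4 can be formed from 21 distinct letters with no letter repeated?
P(21,4) = 21!/(21-4)! = 143640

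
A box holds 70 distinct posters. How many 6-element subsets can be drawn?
C(70,6) = 70!/(6!×64!) = 131115985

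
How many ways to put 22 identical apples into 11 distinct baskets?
C(22+11-1, 11-1) = C(32, 10) = 64512240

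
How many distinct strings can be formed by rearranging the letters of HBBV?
4! / (1! × 2! × 1!) = 12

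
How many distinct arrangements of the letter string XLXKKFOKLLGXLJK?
15! / (4! × 4! × 3! × 1! × 1! × 1! × 1!) = 378378000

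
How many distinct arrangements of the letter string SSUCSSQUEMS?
11! / (1! × 1! × 2! × 1! × 1! × 5!) = 166320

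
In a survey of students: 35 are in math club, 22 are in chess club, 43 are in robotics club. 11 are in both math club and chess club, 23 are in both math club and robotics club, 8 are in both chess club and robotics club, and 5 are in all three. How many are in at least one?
|A∪B∪C| = 35+22+43-11-23-8+5 = 63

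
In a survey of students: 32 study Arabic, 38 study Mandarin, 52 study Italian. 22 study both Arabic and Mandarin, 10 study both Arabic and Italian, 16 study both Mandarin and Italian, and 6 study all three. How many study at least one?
|A∪B∪C| = 32+38+52-22-10-16+6 = 80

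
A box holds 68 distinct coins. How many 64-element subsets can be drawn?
C(68,64) = 68!/(64!×4!) = 814385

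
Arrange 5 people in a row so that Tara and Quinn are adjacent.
Treat as block: (5-1)! × 2! = 24 × 2 = 48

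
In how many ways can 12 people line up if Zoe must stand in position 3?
Fix one position: (12-1)! = 39916800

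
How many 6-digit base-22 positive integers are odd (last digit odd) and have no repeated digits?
Last∈{1,3,5,7,9,11,13,15,17,19,21}. Last=0: 0. Last nonzero: 11×20×P(20,4) = 25581600. Total = 25581600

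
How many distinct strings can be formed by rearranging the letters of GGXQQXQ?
7! / (3! × 2! × 2!) = 210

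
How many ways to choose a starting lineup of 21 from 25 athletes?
C(25,21) = 25!/(21!×4!) = 12650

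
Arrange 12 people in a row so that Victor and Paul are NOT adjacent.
Total - adjacent = 12! - (12-1)!×2 = 479001600 - 79833600 = 399168000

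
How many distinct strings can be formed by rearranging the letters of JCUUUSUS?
8! / (1! × 2! × 4! × 1!) = 840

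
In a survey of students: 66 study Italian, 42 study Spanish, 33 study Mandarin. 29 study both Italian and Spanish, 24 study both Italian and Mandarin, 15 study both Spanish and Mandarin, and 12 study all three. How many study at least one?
|A∪B∪C| = 66+42+33-29-24-15+12 = 85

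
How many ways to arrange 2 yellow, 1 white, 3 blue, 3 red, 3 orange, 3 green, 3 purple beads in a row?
18! / (2! × 1! × 3! × 3! × 3! × 3! × 3!) = 411675264000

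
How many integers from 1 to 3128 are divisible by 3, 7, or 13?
⌊3128/3⌋+⌊3128/7⌋+⌊3128/13⌋ - ⌊3128/21⌋-⌊3128/39⌋-⌊3128/91⌋ + ⌊3128/273⌋ = 1042+446+240 - 148-80-34 + 11 = 1477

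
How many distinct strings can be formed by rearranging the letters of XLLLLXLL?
8! / (6! × 2!) = 28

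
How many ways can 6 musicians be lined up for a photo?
6! = 720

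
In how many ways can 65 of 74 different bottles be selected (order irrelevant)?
C(74,65) = 74!/(65!×9!) = 110524147514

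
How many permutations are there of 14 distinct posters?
14! = 87178291200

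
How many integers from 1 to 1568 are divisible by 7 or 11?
⌊1568/7⌋ + ⌊1568/11⌋ - ⌊1568/77⌋ = 224 + 142 - 20 = 346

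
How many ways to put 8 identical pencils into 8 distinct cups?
C(8+8-1, 8-1) = C(15, 7) = 6435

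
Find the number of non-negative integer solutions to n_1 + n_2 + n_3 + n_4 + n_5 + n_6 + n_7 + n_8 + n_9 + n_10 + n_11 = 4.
C(4+11-1, 11-1) = C(14, 10) = 1001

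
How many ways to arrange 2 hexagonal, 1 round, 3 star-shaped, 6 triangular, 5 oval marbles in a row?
17! / (2! × 1! × 3! × 6! × 5!) = 343062720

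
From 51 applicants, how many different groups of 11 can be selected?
C(51,11) = 51!/(11!×40!) = 47626016970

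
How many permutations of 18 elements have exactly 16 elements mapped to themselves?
Choose the 16 fixed points C(18,16) = 153, derange the rest: !2 = Σ_{j=0}^{2} (-1)^j·2!/j! = 2 - 2 + 1 = 1. Product = 153 × 1 = 153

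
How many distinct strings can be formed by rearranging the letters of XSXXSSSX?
8! / (4! × 4!) = 70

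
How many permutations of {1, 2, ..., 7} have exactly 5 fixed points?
Choose the 5 fixed points C(7,5) = 21, derange the rest: !2 = Σ_{j=0}^{2} (-1)^j·2!/j! = 2 - 2 + 1 = 1. Product = 21 × 1 = 21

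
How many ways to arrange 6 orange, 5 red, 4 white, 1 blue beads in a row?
16! / (6! × 5! × 4! × 1!) = 10090080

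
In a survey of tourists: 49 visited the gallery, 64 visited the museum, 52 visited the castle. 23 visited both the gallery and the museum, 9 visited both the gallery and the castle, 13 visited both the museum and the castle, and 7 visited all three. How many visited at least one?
|A∪B∪C| = 49+64+52-23-9-13+7 = 127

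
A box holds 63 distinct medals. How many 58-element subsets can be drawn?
C(63,58) = 63!/(58!×5!) = 7028847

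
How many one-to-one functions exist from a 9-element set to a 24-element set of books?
P(24,9) = 24!/(24-9)! = 474467051520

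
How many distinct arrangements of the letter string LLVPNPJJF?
9! / (1! × 2! × 2! × 1! × 2! × 1!) = 45360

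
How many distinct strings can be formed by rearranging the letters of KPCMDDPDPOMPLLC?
15! / (3! × 1! × 2! × 4! × 2! × 1! × 2!) = 1135134000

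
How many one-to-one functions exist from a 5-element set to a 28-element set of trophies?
P(28,5) = 28!/(28-5)! = 11793600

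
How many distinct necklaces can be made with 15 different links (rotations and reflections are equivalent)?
(15-1)!/2 = 87178291200/2 = 43589145600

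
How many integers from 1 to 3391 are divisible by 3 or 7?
⌊3391/3⌋ + ⌊3391/7⌋ - ⌊3391/21⌋ = 1130 + 484 - 161 = 1453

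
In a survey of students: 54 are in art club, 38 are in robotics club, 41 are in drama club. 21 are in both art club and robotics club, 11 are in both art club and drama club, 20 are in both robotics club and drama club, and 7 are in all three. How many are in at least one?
|A∪B∪C| = 54+38+41-21-11-20+7 = 88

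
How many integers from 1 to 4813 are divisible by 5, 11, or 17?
⌊4813/5⌋+⌊4813/11⌋+⌊4813/17⌋ - ⌊4813/55⌋-⌊4813/85⌋-⌊4813/187⌋ + ⌊4813/935⌋ = 962+437+283 - 87-56-25 + 5 = 1519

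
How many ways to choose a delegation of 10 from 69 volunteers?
C(69,10) = 69!/(10!×59!) = 340032449328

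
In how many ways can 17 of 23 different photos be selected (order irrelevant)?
C(23,17) = 23!/(17!×6!) = 100947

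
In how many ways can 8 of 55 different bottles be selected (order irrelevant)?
C(55,8) = 55!/(8!×47!) = 1217566350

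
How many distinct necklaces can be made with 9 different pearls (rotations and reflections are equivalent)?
(9-1)!/2 = 40320/2 = 20160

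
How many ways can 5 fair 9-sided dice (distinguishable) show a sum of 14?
Coefficient of x^14 in (x + x² + ... + x^9)^5. By inclusion-exclusion on dice exceeding 9: Σ_j (-1)^j C(5,j)·C(14-1-9j, 4) = C(5,0)·C(13,4) - C(5,1)·C(4,4) = 1·715 - 5·1 = 710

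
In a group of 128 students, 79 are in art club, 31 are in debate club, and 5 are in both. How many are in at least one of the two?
|A∪B| = |A| + |B| - |A∩B| = 79 + 31 - 5 = 105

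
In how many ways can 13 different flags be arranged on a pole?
13! = 6227020800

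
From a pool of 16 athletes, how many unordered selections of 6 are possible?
C(16,6) = 16!/(6!×10!) = 8008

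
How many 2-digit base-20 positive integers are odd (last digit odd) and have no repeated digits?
Last∈{1,3,5,7,9,11,13,15,17,19}. Last=0: 0. Last nonzero: 10×18×P(18,0) = 180. Total = 180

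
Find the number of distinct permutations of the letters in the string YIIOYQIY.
8! / (1! × 3! × 1! × 3!) = 1120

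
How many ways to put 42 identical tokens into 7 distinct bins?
C(42+7-1, 7-1) = C(48, 6) = 12271512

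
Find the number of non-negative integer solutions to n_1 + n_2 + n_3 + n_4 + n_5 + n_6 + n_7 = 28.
C(28+7-1, 7-1) = C(34, 6) = 1344904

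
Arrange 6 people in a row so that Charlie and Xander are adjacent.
Treat as block: (6-1)! × 2! = 120 × 2 = 240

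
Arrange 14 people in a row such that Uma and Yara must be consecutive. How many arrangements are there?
Treat the 2 as one block: (14-2+1)! × 2! = 6227020800 × 2 = 12454041600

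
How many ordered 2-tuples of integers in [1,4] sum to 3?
Coefficient of x^3 in (x + x² + ... + x^4)^2. By inclusion-exclusion on dice exceeding 4: Σ_j (-1)^j C(2,j)·C(3-1-4j, 1) = C(2,0)·C(2,1) = 1·2 = 2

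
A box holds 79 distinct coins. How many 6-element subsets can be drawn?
C(79,6) = 79!/(6!×73!) = 277962685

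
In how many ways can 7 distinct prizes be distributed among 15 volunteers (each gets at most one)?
P(15,7) = 15!/(15-7)! = 32432400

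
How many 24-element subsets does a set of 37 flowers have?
C(37,24) = 37!/(24!×13!) = 3562467300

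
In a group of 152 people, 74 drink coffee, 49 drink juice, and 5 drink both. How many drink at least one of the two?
|A∪B| = |A| + |B| - |A∩B| = 74 + 49 - 5 = 118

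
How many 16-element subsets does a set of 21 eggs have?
C(21,16) = 21!/(16!×5!) = 20349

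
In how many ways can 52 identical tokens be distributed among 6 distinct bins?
C(52+6-1, 6-1) = C(57, 5) = 4187106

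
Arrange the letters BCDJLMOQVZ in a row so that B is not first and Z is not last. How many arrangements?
By inclusion-exclusion: 10! - 2×(10-1)! + (10-2)! = 3628800 - 725760 + 40320 = 2943360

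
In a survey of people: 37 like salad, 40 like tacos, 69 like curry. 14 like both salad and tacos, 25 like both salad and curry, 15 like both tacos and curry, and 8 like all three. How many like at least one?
|A∪B∪C| = 37+40+69-14-25-15+8 = 100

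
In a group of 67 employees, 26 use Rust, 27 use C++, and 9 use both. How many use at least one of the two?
|A∪B| = |A| + |B| - |A∩B| = 26 + 27 - 9 = 44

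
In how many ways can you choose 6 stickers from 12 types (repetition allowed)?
C(6+12-1, 12-1) = C(17, 11) = 12376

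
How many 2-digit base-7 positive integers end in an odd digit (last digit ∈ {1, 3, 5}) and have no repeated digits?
Last∈{1,3,5}. Last=0: 0. Last nonzero: 3×5×P(5,0) = 15. Total = 15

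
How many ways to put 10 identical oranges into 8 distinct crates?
C(10+8-1, 8-1) = C(17, 7) = 19448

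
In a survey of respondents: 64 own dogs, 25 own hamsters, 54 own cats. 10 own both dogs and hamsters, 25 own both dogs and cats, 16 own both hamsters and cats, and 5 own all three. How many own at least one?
|A∪B∪C| = 64+25+54-10-25-16+5 = 97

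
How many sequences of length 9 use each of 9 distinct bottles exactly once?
9! = 362880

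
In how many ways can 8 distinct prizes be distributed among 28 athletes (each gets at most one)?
P(28,8) = 28!/(28-8)! = 125318793600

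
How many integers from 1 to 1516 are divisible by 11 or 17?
⌊1516/11⌋ + ⌊1516/17⌋ - ⌊1516/187⌋ = 137 + 89 - 8 = 218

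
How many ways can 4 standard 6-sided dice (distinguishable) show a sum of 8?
Coefficient of x^8 in (x + x² + ... + x^6)^4. By inclusion-exclusion on dice exceeding 6: Σ_j (-1)^j C(4,j)·C(8-1-6j, 3) = C(4,0)·C(7,3) = 1·35 = 35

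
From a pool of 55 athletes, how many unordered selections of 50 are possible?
C(55,50) = 55!/(50!×5!) = 3478761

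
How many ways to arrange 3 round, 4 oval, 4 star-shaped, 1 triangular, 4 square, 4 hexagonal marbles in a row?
20! / (3! × 4! × 4! × 1! × 4! × 4!) = 1222160940000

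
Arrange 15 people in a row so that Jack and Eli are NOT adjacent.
Total - adjacent = 15! - (15-1)!×2 = 1307674368000 - 174356582400 = 1133317785600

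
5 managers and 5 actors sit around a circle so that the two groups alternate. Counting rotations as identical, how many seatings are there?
Fix one of the managers: (5-1)! ways for the remaining managers, × 5! ways for the actors = 24 × 120 = 2880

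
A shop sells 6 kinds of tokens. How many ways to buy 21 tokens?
C(21+6-1, 6-1) = C(26, 5) = 65780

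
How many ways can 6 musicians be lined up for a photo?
6! = 720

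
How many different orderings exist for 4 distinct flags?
4! = 24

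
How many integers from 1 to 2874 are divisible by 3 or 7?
⌊2874/3⌋ + ⌊2874/7⌋ - ⌊2874/21⌋ = 958 + 410 - 136 = 1232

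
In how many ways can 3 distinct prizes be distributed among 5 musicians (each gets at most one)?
P(5,3) = 5!/(5-3)! = 60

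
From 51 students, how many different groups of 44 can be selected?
C(51,44) = 51!/(44!×7!) = 115775100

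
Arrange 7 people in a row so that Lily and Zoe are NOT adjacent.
Total - adjacent = 7! - (7-1)!×2 = 5040 - 1440 = 3600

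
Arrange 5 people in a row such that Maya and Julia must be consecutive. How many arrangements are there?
Treat the 2 as one block: (5-2+1)! × 2! = 24 × 2 = 48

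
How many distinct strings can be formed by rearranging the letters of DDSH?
4! / (1! × 1! × 2!) = 12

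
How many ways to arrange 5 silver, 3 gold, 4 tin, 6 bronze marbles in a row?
18! / (5! × 3! × 4! × 6!) = 514594080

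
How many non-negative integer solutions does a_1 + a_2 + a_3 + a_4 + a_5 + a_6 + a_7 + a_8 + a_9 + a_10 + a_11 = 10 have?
C(10+11-1, 11-1) = C(20, 10) = 184756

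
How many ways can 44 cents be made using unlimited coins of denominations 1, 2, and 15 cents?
Coefficient of x^44 in 1/(1-x^1) · 1/(1-x^2) · 1/(1-x^15). Case on j = number of 15-cent coins (j = 0..2); remainder r = 44 - 15j is made from {1,2} in ⌊r/2⌋+1 ways. r = 44, 29, 14 → 23 + 15 + 8 = 46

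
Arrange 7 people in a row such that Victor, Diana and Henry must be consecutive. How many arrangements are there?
Treat the 3 as one block: (7-3+1)! × 3! = 120 × 6 = 720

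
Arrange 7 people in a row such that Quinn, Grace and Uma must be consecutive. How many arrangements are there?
Treat the 3 as one block: (7-3+1)! × 3! = 120 × 6 = 720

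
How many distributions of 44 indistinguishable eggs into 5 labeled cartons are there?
C(44+5-1, 5-1) = C(48, 4) = 194580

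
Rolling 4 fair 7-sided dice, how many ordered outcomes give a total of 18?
Coefficient of x^18 in (x + x² + ... + x^7)^4. By inclusion-exclusion on dice exceeding 7: Σ_j (-1)^j C(4,j)·C(18-1-7j, 3) = C(4,0)·C(17,3) - C(4,1)·C(10,3) + C(4,2)·C(3,3) = 1·680 - 4·120 + 6·1 = 206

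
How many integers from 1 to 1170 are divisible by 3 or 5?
⌊1170/3⌋ + ⌊1170/5⌋ - ⌊1170/15⌋ = 390 + 234 - 78 = 546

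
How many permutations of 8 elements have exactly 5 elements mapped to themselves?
Choose the 5 fixed points C(8,5) = 56, derange the rest: !3 = Σ_{j=0}^{3} (-1)^j·3!/j! = 6 - 6 + 3 - 1 = 2. Product = 56 × 2 = 112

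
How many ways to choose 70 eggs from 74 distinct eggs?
C(74,70) = 74!/(70!×4!) = 1150626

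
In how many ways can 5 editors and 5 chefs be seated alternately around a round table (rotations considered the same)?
Fix one of the editors: (5-1)! ways for the remaining editors, × 5! ways for the chefs = 24 × 120 = 2880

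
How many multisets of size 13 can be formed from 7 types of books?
C(13+7-1, 7-1) = C(19, 6) = 27132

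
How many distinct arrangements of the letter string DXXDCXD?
7! / (1! × 3! × 3!) = 140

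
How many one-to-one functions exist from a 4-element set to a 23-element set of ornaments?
P(23,4) = 23!/(23-4)! = 212520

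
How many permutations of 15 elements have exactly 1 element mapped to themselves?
Choose the 1 fixed point C(15,1) = 15, derange the rest: !14 = Σ_{j=0}^{14} (-1)^j·14!/j! = 87178291200 - 87178291200 + 43589145600 - 14529715200 + 3632428800 - 726485760 + 121080960 - 17297280 + 2162160 - 240240 + 24024 - 2184 + 182 - 14 + 1 = 32071101049. Product = 15 × 32071101049 = 481066515735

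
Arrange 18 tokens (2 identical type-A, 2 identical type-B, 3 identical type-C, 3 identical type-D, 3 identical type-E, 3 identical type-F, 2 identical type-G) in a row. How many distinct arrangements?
18! / (2! × 2! × 3! × 3! × 3! × 3! × 2!) = 617512896000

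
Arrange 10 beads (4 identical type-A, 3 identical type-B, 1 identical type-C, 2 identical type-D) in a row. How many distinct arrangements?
10! / (4! × 3! × 1! × 2!) = 12600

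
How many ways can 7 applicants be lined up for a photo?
7! = 5040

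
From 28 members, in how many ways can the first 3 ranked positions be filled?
P(28,3) = 28!/(28-3)! = 19656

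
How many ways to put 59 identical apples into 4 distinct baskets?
C(59+4-1, 4-1) = C(62, 3) = 37820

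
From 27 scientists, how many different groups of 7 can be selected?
C(27,7) = 27!/(7!×20!) = 888030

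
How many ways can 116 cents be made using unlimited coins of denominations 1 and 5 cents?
Coefficient of x^116 in 1/(1-x^1) · 1/(1-x^5). Use j coins of 5 for j = 0..⌊116/5⌋ = 23, the rest in 1s: 23 + 1 = 24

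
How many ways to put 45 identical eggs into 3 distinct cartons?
C(45+3-1, 3-1) = C(47, 2) = 1081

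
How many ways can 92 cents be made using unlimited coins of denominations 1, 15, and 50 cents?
Coefficient of x^92 in 1/(1-x^1) · 1/(1-x^15) · 1/(1-x^50). Case on j = number of 50-cent coins (j = 0..1); remainder r = 92 - 50j is made from {1,15} in ⌊r/15⌋+1 ways. r = 92, 42 → 7 + 3 = 10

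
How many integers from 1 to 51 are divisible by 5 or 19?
⌊51/5⌋ + ⌊51/19⌋ - ⌊51/95⌋ = 10 + 2 - 0 = 12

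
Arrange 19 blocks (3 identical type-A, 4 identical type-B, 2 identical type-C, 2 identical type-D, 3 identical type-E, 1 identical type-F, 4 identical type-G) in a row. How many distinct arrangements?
19! / (3! × 4! × 2! × 2! × 3! × 1! × 4!) = 1466593128000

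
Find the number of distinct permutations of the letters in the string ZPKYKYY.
7! / (3! × 1! × 1! × 2!) = 420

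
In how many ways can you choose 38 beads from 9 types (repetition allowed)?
C(38+9-1, 9-1) = C(46, 8) = 260932815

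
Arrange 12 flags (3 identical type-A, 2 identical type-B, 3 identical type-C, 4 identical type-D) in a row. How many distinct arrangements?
12! / (3! × 2! × 3! × 4!) = 277200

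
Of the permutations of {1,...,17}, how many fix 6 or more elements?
Exactly j fixed points: C(17,j)·!(17-j); sum over j ≥ 6 (derangement numbers via !m = (m-1)·(!(m-1) + !(m-2)): !0..!11 = 1, 0, 1, 2, 9, 44, 265, 1854, 14833, 133496, 1334961, 14684570). Σ_{j=6}^{17} C(17,j)·!(17-j) = C(17,6)·!11 + C(17,7)·!10 + C(17,8)·!9 + C(17,9)·!8 + C(17,10)·!7 + C(17,11)·!6 + C(17,12)·!5 + C(17,13)·!4 + C(17,14)·!3 + C(17,15)·!2 + C(17,16)·!1 + C(17,17)·!0 = 12376·14684570 + 19448·1334961 + 24310·133496 + 24310·14833 + 19448·1854 + 12376·265 + 6188·44 + 2380·9 + 680·2 + 136·1 + 17·0 + 1·1 = 211344069259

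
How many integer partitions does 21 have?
Pentagonal recurrence p(n) = p(n-1) + p(n-2) - p(n-5) - p(n-7) + p(n-12) + p(n-15) - ... gives p(0..20) = 1, 1, 2, 3, 5, 7, 11, 15, 22, 30, 42, 56, 77, 101, 135, 176, 231, 297, 385, 490, 627. p(21) = p(20) + p(19) - p(16) - p(14) + p(9) + p(6) = 627 + 490 - 231 - 135 + 30 + 11 = 792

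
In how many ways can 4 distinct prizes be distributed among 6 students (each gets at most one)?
P(6,4) = 6!/(6-4)! = 360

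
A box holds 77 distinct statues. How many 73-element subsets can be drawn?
C(77,73) = 77!/(73!×4!) = 1353275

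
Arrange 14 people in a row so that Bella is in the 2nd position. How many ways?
Fix one position: (14-1)! = 6227020800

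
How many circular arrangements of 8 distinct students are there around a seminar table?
Circular: fix one position, arrange the rest. (8-1)! = 5040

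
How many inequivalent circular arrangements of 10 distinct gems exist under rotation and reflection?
(10-1)!/2 = 362880/2 = 181440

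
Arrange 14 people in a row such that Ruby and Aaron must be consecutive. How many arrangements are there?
Treat the 2 as one block: (14-2+1)! × 2! = 6227020800 × 2 = 12454041600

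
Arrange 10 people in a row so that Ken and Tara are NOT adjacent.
Total - adjacent = 10! - (10-1)!×2 = 3628800 - 725760 = 2903040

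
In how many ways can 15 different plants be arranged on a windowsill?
15! = 1307674368000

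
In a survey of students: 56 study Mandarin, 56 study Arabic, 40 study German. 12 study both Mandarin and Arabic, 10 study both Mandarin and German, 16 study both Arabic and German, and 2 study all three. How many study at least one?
|A∪B∪C| = 56+56+40-12-10-16+2 = 116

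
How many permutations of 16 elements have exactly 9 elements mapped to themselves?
Choose the 9 fixed points C(16,9) = 11440, derange the rest: !7 = Σ_{j=0}^{7} (-1)^j·7!/j! = 5040 - 5040 + 2520 - 840 + 210 - 42 + 7 - 1 = 1854. Product = 11440 × 1854 = 21209760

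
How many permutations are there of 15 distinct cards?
15! = 1307674368000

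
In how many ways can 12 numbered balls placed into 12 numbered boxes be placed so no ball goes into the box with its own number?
!12 = Σ_{j=0}^{12} (-1)^j·12!/j! = 479001600 - 479001600 + 239500800 - 79833600 + 19958400 - 3991680 + 665280 - 95040 + 11880 - 1320 + 132 - 12 + 1 = 176214841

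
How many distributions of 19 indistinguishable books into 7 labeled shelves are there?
C(19+7-1, 7-1) = C(25, 6) = 177100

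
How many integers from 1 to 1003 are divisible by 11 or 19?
⌊1003/11⌋ + ⌊1003/19⌋ - ⌊1003/209⌋ = 91 + 52 - 4 = 139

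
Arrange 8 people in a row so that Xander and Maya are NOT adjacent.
Total - adjacent = 8! - (8-1)!×2 = 40320 - 10080 = 30240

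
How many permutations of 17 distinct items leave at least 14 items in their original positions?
Exactly j fixed points: C(17,j)·!(17-j); sum over j ≥ 14 (derangement numbers via !m = (m-1)·(!(m-1) + !(m-2)): !0..!3 = 1, 0, 1, 2). Σ_{j=14}^{17} C(17,j)·!(17-j) = C(17,14)·!3 + C(17,15)·!2 + C(17,16)·!1 + C(17,17)·!0 = 680·2 + 136·1 + 17·0 + 1·1 = 1497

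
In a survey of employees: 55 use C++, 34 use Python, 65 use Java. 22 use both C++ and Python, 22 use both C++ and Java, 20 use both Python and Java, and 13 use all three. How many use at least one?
|A∪B∪C| = 55+34+65-22-22-20+13 = 103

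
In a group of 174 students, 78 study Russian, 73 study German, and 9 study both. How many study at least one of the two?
|A∪B| = |A| + |B| - |A∩B| = 78 + 73 - 9 = 142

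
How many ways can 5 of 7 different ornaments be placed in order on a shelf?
P(7,5) = 7!/(7-5)! = 2520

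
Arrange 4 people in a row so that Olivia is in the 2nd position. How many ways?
Fix one position: (4-1)! = 6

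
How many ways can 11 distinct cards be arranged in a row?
11! = 39916800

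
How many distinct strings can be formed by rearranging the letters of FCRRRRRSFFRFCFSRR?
17! / (2! × 8! × 5! × 2!) = 18378360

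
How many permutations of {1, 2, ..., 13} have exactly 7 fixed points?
Choose the 7 fixed points C(13,7) = 1716, derange the rest: !6 = Σ_{j=0}^{6} (-1)^j·6!/j! = 720 - 720 + 360 - 120 + 30 - 6 + 1 = 265. Product = 1716 × 265 = 454740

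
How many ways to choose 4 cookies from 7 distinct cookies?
C(7,4) = 7!/(4!×3!) = 35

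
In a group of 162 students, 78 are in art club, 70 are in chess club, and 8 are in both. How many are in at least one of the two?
|A∪B| = |A| + |B| - |A∩B| = 78 + 70 - 8 = 140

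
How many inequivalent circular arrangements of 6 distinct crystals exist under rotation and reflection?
(6-1)!/2 = 120/2 = 60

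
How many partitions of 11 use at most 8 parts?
By conjugation, equals partitions of 11 into parts ≤ 8. Let r_j(i) = number of partitions of i into parts ≤ j, for i = 0..11. r_1(i) = 1 for all i; r_j(i) = r_{j-1}(i) + r_j(i-j). Rows j = 2..8: ≤2: 1 1 2 2 3 3 4 4 5 5 6 6; ≤3: 1 1 2 3 4 5 7 8 10 12 14 16; ≤4: 1 1 2 3 5 6 9 11 15 18 23 27; ≤5: 1 1 2 3 5 7 10 13 18 23 30 37; ≤6: 1 1 2 3 5 7 11 14 20 26 35 44; ≤7: 1 1 2 3 5 7 11 15 21 28 38 49; ≤8: 1 1 2 3 5 7 11 15 22 29 40 52. r_8(11) = 52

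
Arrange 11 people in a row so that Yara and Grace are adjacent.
Treat as block: (11-1)! × 2! = 3628800 × 2 = 7257600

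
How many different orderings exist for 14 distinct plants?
14! = 87178291200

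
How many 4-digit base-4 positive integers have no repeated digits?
First digit: 3 choices (nonzero). Then descending: 3 × 3 × 2 × 1 = 18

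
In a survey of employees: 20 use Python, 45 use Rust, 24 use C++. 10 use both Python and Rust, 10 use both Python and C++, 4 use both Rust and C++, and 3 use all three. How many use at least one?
|A∪B∪C| = 20+45+24-10-10-4+3 = 68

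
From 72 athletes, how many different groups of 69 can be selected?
C(72,69) = 72!/(69!×3!) = 59640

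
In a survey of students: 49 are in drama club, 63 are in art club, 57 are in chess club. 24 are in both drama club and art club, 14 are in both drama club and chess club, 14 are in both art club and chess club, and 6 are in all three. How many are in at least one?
|A∪B∪C| = 49+63+57-24-14-14+6 = 123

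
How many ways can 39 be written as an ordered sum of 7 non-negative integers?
C(39+7-1, 7-1) = C(45, 6) = 8145060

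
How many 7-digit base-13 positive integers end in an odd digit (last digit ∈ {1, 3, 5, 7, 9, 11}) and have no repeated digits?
Last∈{1,3,5,7,9,11}. Last=0: 0. Last nonzero: 6×11×P(11,5) = 3659040. Total = 3659040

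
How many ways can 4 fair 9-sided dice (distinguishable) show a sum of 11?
Coefficient of x^11 in (x + x² + ... + x^9)^4. By inclusion-exclusion on dice exceeding 9: Σ_j (-1)^j C(4,j)·C(11-1-9j, 3) = C(4,0)·C(10,3) = 1·120 = 120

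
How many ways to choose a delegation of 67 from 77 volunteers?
C(77,67) = 77!/(67!×10!) = 1096993404430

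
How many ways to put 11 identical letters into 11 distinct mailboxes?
C(11+11-1, 11-1) = C(21, 10) = 352716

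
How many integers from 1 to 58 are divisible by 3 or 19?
⌊58/3⌋ + ⌊58/19⌋ - ⌊58/57⌋ = 19 + 3 - 1 = 21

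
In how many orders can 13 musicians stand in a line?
13! = 6227020800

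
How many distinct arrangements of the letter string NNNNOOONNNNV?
12! / (8! × 1! × 3!) = 1980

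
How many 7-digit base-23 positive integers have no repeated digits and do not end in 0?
Last digit: 22 nonzero choices. First digit: 21 (nonzero, ≠last). Middle 5: P(21,5) = 2441880. Total = 1128148560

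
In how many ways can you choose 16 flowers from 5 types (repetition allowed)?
C(16+5-1, 5-1) = C(20, 4) = 4845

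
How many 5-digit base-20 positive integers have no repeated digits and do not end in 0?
Last digit: 19 nonzero choices. First digit: 18 (nonzero, ≠last). Middle 3: P(18,3) = 4896. Total = 1674432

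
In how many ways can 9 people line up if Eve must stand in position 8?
Fix one position: (9-1)! = 40320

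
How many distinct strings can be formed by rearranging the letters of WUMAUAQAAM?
10! / (1! × 1! × 4! × 2! × 2!) = 37800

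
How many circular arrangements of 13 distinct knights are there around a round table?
Circular: fix one position, arrange the rest. (13-1)! = 479001600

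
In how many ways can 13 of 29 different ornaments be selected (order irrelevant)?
C(29,13) = 29!/(13!×16!) = 67863915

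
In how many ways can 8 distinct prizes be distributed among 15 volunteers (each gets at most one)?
P(15,8) = 15!/(15-8)! = 259459200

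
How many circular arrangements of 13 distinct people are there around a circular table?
Circular: fix one position, arrange the rest. (13-1)! = 479001600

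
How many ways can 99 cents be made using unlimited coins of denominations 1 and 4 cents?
Coefficient of x^99 in 1/(1-x^1) · 1/(1-x^4). Use j coins of 4 for j = 0..⌊99/4⌋ = 24, the rest in 1s: 24 + 1 = 25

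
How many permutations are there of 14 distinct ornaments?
14! = 87178291200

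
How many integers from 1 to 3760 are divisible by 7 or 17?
⌊3760/7⌋ + ⌊3760/17⌋ - ⌊3760/119⌋ = 537 + 221 - 31 = 727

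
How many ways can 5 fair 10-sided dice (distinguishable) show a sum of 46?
Coefficient of x^46 in (x + x² + ... + x^10)^5. By inclusion-exclusion on dice exceeding 10: Σ_j (-1)^j C(5,j)·C(46-1-10j, 4) = C(5,0)·C(45,4) - C(5,1)·C(35,4) + C(5,2)·C(25,4) - C(5,3)·C(15,4) + C(5,4)·C(5,4) = 1·148995 - 5·52360 + 10·12650 - 10·1365 + 5·5 = 70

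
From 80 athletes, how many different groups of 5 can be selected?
C(80,5) = 80!/(5!×75!) = 24040016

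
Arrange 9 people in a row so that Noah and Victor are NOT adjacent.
Total - adjacent = 9! - (9-1)!×2 = 362880 - 80640 = 282240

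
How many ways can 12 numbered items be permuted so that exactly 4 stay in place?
Choose the 4 fixed points C(12,4) = 495, derange the rest: !8 = Σ_{j=0}^{8} (-1)^j·8!/j! = 40320 - 40320 + 20160 - 6720 + 1680 - 336 + 56 - 8 + 1 = 14833. Product = 495 × 14833 = 7342335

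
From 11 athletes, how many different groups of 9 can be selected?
C(11,9) = 11!/(9!×2!) = 55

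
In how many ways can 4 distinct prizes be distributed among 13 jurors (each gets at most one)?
P(13,4) = 13!/(13-4)! = 17160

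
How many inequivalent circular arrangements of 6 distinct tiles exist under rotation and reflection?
(6-1)!/2 = 120/2 = 60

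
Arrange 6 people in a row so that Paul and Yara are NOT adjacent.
Total - adjacent = 6! - (6-1)!×2 = 720 - 240 = 480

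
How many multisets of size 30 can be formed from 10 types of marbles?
C(30+10-1, 10-1) = C(39, 9) = 211915132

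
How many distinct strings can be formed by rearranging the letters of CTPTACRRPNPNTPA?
15! / (2! × 3! × 4! × 2! × 2! × 2!) = 567567000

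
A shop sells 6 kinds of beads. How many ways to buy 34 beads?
C(34+6-1, 6-1) = C(39, 5) = 575757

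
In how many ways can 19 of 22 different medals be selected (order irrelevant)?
C(22,19) = 22!/(19!×3!) = 1540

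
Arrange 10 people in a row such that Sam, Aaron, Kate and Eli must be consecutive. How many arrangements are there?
Treat the 4 as one block: (10-4+1)! × 4! = 5040 × 24 = 120960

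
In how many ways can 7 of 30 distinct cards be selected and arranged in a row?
P(30,7) = 30!/(30-7)! = 10260432000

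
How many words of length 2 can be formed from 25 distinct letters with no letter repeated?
P(25,2) = 25!/(25-2)! = 600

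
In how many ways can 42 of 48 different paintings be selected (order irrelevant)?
C(48,42) = 48!/(42!×6!) = 12271512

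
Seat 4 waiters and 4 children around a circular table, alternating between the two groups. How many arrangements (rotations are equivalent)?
Fix one of the waiters: (4-1)! ways for the remaining waiters, × 4! ways for the children = 6 × 24 = 144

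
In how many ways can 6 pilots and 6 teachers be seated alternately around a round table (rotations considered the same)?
Fix one of the pilots: (6-1)! ways for the remaining pilots, × 6! ways for the teachers = 120 × 720 = 86400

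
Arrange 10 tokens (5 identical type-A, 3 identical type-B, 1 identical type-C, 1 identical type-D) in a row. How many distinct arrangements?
10! / (5! × 3! × 1! × 1!) = 5040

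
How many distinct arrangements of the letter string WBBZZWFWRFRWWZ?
14! / (2! × 3! × 2! × 2! × 5!) = 15135120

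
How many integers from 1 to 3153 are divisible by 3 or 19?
⌊3153/3⌋ + ⌊3153/19⌋ - ⌊3153/57⌋ = 1051 + 165 - 55 = 1161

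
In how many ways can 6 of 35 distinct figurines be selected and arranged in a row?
P(35,6) = 35!/(35-6)! = 1168675200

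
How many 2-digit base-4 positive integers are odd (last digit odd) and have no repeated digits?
Last∈{1,3}. Last=0: 0. Last nonzero: 2×2×P(2,0) = 4. Total = 4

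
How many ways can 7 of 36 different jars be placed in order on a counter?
P(36,7) = 36!/(36-7)! = 42072307200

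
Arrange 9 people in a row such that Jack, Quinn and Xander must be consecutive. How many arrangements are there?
Treat the 3 as one block: (9-3+1)! × 3! = 5040 × 6 = 30240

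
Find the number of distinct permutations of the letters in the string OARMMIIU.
8! / (1! × 2! × 1! × 2! × 1! × 1!) = 10080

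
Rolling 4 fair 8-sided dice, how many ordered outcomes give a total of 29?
Coefficient of x^29 in (x + x² + ... + x^8)^4. By inclusion-exclusion on dice exceeding 8: Σ_j (-1)^j C(4,j)·C(29-1-8j, 3) = C(4,0)·C(28,3) - C(4,1)·C(20,3) + C(4,2)·C(12,3) - C(4,3)·C(4,3) = 1·3276 - 4·1140 + 6·220 - 4·4 = 20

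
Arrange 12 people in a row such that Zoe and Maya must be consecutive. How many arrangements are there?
Treat the 2 as one block: (12-2+1)! × 2! = 39916800 × 2 = 79833600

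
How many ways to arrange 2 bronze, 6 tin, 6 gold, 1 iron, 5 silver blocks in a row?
20! / (2! × 6! × 6! × 1! × 5!) = 19554575040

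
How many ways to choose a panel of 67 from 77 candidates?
C(77,67) = 77!/(67!×10!) = 1096993404430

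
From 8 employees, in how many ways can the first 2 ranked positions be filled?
P(8,2) = 8!/(8-2)! = 56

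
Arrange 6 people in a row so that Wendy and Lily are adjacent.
Treat as block: (6-1)! × 2! = 120 × 2 = 240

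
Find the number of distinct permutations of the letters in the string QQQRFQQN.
8! / (1! × 1! × 1! × 5!) = 336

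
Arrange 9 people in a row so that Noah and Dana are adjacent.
Treat as block: (9-1)! × 2! = 40320 × 2 = 80640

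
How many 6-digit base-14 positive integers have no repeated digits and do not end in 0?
Last digit: 13 nonzero choices. First digit: 12 (nonzero, ≠last). Middle 4: P(12,4) = 11880. Total = 1853280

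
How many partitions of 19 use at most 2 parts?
By conjugation, equals partitions of 19 into parts ≤ 2. Let r_j(i) = number of partitions of i into parts ≤ j, for i = 0..19. r_1(i) = 1 for all i; r_j(i) = r_{j-1}(i) + r_j(i-j). Rows j = 2..2: ≤2: 1 1 2 2 3 3 4 4 5 5 6 6 7 7 8 8 9 9 10 10. r_2(19) = 10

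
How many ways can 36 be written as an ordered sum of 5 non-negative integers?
C(36+5-1, 5-1) = C(40, 4) = 91390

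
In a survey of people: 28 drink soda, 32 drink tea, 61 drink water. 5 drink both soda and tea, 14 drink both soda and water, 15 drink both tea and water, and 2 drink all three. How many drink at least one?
|A∪B∪C| = 28+32+61-5-14-15+2 = 89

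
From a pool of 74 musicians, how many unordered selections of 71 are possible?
C(74,71) = 74!/(71!×3!) = 64824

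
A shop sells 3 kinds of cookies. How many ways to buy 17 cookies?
C(17+3-1, 3-1) = C(19, 2) = 171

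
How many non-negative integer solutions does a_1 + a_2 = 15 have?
C(15+2-1, 2-1) = C(16, 1) = 16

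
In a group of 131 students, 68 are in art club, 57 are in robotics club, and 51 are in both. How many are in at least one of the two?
|A∪B| = |A| + |B| - |A∩B| = 68 + 57 - 51 = 74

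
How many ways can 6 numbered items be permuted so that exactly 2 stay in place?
Choose the 2 fixed points C(6,2) = 15, derange the rest: !4 = Σ_{j=0}^{4} (-1)^j·4!/j! = 24 - 24 + 12 - 4 + 1 = 9. Product = 15 × 9 = 135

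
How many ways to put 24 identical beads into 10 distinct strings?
C(24+10-1, 10-1) = C(33, 9) = 38567100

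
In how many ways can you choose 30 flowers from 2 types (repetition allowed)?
C(30+2-1, 2-1) = C(31, 1) = 31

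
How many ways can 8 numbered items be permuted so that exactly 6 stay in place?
Choose the 6 fixed points C(8,6) = 28, derange the rest: !2 = Σ_{j=0}^{2} (-1)^j·2!/j! = 2 - 2 + 1 = 1. Product = 28 × 1 = 28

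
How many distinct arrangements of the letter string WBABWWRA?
8! / (2! × 2! × 3! × 1!) = 1680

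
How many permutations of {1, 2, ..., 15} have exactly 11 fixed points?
Choose the 11 fixed points C(15,11) = 1365, derange the rest: !4 = Σ_{j=0}^{4} (-1)^j·4!/j! = 24 - 24 + 12 - 4 + 1 = 9. Product = 1365 × 9 = 12285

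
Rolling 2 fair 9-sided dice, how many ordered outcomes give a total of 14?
Coefficient of x^14 in (x + x² + ... + x^9)^2. By inclusion-exclusion on dice exceeding 9: Σ_j (-1)^j C(2,j)·C(14-1-9j, 1) = C(2,0)·C(13,1) - C(2,1)·C(4,1) = 1·13 - 2·4 = 5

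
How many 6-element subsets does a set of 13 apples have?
C(13,6) = 13!/(6!×7!) = 1716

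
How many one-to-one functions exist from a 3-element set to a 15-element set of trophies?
P(15,3) = 15!/(15-3)! = 2730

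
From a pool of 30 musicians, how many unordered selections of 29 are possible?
C(30,29) = 30!/(29!×1!) = 30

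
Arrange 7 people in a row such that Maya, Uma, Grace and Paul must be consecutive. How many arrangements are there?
Treat the 4 as one block: (7-4+1)! × 4! = 24 × 24 = 576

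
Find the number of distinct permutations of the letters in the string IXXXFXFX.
8! / (5! × 1! × 2!) = 168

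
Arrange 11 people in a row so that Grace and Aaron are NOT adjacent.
Total - adjacent = 11! - (11-1)!×2 = 39916800 - 7257600 = 32659200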